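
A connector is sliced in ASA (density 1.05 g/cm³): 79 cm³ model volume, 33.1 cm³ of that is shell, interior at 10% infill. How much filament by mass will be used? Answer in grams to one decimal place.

39.6 g

Volume inside the shell: 79 − 33.1 → 45.9 cm³.
Infill volume: 0.10 × 45.9 → 4.59 cm³.
Deposited volume = 33.1 + 4.59, so 37.69 cm³.
Mass = 37.69 × 1.05 = 39.5745 g.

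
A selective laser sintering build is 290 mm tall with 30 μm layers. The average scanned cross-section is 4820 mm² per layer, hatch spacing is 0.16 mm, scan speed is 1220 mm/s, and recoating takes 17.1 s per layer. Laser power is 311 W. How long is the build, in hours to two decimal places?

112.22 hours

Layer count = ceil(290 / 0.03) = 9667.
Per-layer scan distance = 4820 / 0.16, so 30125 mm.
Scan time per layer: 30125 / 1220 → 24.6926 s.
Time per layer: 24.6926 + 17.1 → 41.7926 s.
Total: 9667 × 41.7926 s = 404009.0642 s → 112.22 hours.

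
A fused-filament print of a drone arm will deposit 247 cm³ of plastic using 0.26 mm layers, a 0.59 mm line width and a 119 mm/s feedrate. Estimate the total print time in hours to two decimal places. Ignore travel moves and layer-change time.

3.76 hours

Bead cross-section = 0.26 × 0.59 = 0.1534 mm².
Path length: 247000 mm³ / 0.1534 mm² → 1610169.5 mm.
Print-move time = 1610169.5 / 119, so 13530.8 s.
In the requested units: 13530.8 s = 3.76 hours.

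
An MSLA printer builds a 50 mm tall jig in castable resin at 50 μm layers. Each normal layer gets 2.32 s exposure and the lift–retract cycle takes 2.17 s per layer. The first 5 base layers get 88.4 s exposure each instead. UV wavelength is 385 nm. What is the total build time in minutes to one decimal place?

Layer count = ceil(50 / 0.05) = 1000.
Bottom layers = 5 × (88.4 + 2.17) = 452.85 s.
Regular layers: 995 × (2.32 + 2.17) → 4467.55 s.
Sum: 452.85 + 4467.55 = 4920.4 s → 82.0 minutes.

82.0 minutes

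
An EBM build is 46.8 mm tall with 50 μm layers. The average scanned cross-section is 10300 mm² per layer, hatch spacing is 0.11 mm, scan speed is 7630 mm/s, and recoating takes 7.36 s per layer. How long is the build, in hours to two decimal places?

Layers = ⌈46.8/0.05⌉ = 936.
Scan path per layer: 10300 / 0.11 → 93636.4 mm.
Beam time per layer: 93636.4 / 7630 → 12.2721 s.
Per-layer time: 12.2721 + 7.36 → 19.6321 s.
Build time = 936 × 19.6321 = 18375.6456 s = 5.10 hours.

5.10 hours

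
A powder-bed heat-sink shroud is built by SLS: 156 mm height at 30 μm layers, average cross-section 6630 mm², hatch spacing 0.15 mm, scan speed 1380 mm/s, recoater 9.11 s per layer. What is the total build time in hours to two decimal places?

59.42 hours

Number of layers: 156 / 0.03 → 5200 (rounded up).
Scan path per layer = 6630 / 0.15 = 44200 mm.
Scan time per layer = 44200 / 1380 = 32.029 s.
Per-layer time: 32.029 + 9.11 → 41.139 s.
Total: 5200 × 41.139 s = 213922.8 s → 59.42 hours.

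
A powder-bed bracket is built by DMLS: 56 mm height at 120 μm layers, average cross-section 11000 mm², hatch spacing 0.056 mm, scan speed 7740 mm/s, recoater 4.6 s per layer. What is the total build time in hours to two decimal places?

Layer count = ceil(56 / 0.12) = 467.
Hatch length per layer = 11000 / 0.056 = 196428.6 mm.
Laser time per layer = 196428.6 / 7740 = 25.3784 s.
Layer cycle: 25.3784 + 4.6 → 29.9784 s.
Total: 467 × 29.9784 s = 13999.9128 s → 3.89 hours.

3.89 hours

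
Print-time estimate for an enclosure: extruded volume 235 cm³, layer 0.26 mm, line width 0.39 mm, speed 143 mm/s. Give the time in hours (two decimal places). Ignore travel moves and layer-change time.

Extrusion cross-section = 0.26 × 0.39, so 0.1014 mm².
Toolpath length = 235 cm³ / 0.1014 mm² = 235000 / 0.1014 = 2317554.2 mm.
Extrusion time = 2317554.2 / 143, so 16206.7 s.
16206.7 s = 4.50 hours.

4.50 hours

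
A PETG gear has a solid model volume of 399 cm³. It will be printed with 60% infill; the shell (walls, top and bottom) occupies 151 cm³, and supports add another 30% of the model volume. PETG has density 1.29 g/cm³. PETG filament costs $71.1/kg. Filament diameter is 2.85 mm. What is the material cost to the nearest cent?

$38.48

Volume inside the shell = 399 − 151 = 248 cm³.
Deposited infill = 0.60 × 248 = 148.8 cm³.
Support = 0.30 × 399, so 119.7 cm³.
Deposited volume = 151 + 148.8 + 119.7, so 419.5 cm³.
Mass: 419.5 × 1.29 → 541.155 g.
Cost = 541.155 g / 1000 × $71.1/kg = $38.48.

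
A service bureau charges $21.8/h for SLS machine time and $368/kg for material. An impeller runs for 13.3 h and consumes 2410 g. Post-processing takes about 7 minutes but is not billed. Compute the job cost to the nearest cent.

$1176.82

Machine-time cost = 21.8 × 13.3 = $289.94.
Feedstock cost = 368 × 2410/1000 = $886.88.
Total = 289.94 + 886.88 = $1176.82.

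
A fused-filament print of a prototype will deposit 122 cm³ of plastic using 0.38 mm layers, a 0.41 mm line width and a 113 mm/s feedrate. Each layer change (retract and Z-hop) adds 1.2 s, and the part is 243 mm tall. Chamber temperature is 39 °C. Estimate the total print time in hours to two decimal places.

Bead cross-section: 0.38 × 0.41 → 0.1558 mm².
Path length: 122000 mm³ / 0.1558 mm² → 783055.2 mm.
Extrusion time: 783055.2 / 113 → 6929.7 s.
Number of layers: 243 / 0.38 → 640 (rounded up).
Non-print overhead = 640 × 1.2, so 768 s.
Altogether 6929.7 + 768 = 7697.7 s, i.e. 2.14 hours.

2.14 hours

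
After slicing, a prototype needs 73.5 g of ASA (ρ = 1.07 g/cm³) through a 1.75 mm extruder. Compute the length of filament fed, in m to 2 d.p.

28.56 m

Volume = 73.5 g / 1.07 g·cm⁻³ = 68.6916 cm³ = 68691.6 mm³.
Cross-section of 1.75 mm filament: π·(1.75/2)² = 2.4053 mm².
Length = 68691.6 / 2.4053 = 28558.43 mm = 28.56 m.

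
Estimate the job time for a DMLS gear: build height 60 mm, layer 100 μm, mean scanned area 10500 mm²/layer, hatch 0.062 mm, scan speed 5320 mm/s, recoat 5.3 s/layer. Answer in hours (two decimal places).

6.19 hours

Layers = ⌈60/0.1⌉ = 600.
Hatch length per layer = 10500 / 0.062, so 169354.8 mm.
Laser time per layer = 169354.8 / 5320, so 31.8336 s.
Time per layer: 31.8336 + 5.3 → 37.1336 s.
Total: 600 × 37.1336 s = 22280.16 s → 6.19 hours.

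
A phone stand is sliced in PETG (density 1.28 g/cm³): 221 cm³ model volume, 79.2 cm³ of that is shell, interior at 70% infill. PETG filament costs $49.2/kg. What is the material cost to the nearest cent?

$11.24

Interior volume: 221 − 79.2 → 141.8 cm³.
Deposited infill: 0.70 × 141.8 → 99.26 cm³.
Deposited volume = 79.2 + 99.26, so 178.46 cm³.
Mass = 178.46 × 1.28 = 228.4288 g.
Cost = 228.4288 g / 1000 × $49.2/kg = $11.24.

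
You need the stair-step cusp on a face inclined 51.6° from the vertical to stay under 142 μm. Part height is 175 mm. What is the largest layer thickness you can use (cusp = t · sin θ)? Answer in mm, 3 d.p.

0.181 mm

sin(51.6°) = 0.7837; t_max = 0.142/0.7837 = 0.181 mm.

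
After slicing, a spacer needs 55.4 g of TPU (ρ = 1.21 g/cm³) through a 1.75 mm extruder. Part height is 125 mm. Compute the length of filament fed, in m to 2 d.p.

19.04 m

Volume = 55.4 g / 1.21 g·cm⁻³ = 45.7851 cm³ = 45785.1 mm³.
A = π r² = π × 0.875² = 2.4053 mm².
L = V/A = 45785.1/2.4053 = 19035.09 mm → 19.04 m.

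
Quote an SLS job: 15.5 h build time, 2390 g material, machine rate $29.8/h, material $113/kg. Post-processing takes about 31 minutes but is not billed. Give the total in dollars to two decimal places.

$731.97

Time charge = 29.8 × 15.5 = $461.90.
Feedstock cost = 113 × 2390/1000, so $270.07.
Job cost: 461.90 + 270.07 = $731.97.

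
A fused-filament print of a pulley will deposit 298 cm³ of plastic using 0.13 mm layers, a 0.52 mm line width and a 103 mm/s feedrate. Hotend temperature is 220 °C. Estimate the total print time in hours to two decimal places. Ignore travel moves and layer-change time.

Line area = 0.13 × 0.52 = 0.0676 mm².
Path length: 298000 mm³ / 0.0676 mm² → 4408284 mm.
Extrusion time = 4408284 / 103 = 42798.9 s.
Converting: 42798.9 s = 11.89 hours.

11.89 hours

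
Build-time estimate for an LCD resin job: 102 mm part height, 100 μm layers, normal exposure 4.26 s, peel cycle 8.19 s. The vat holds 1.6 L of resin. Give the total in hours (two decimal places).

Number of layers: 102 / 0.1 → 1020 (rounded up).
Each layer takes: 4.26 + 8.19 → 12.45 s.
Total = 1020 × 12.45 = 12699 s = 3.53 hours.

3.53 hours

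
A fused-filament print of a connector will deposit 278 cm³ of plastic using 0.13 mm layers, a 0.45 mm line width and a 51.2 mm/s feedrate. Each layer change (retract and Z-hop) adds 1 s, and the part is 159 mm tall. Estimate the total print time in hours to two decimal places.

26.12 hours

Line area = 0.13 × 0.45 = 0.0585 mm².
Path length: 278000 mm³ / 0.0585 mm² → 4752136.8 mm.
Print-move time = 4752136.8 / 51.2 = 92815.2 s.
Number of layers: 159 / 0.13 → 1224 (rounded up).
Z-hop total = 1224 × 1 = 1224 s.
Altogether 92815.2 + 1224 = 94039.2 s, i.e. 26.12 hours.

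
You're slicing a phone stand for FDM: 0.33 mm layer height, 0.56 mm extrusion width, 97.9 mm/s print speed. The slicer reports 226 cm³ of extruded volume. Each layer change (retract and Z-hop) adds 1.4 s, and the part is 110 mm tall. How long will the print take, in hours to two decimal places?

Bead cross-section = 0.33 × 0.56 = 0.1848 mm².
Total extruded path = 226000/0.1848 = 1222943.7 mm.
Time extruding = 1222943.7 / 97.9 = 12491.8 s.
Layer count = ceil(110 / 0.33) = 334.
Layer-change overhead: 334 × 1.4 → 467.6 s.
Altogether 12491.8 + 467.6 = 12959.4 s, i.e. 3.60 hours.

3.60 hours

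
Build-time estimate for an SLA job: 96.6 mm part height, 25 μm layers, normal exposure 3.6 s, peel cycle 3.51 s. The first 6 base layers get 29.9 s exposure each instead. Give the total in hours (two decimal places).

7.68 hours

Layers = ⌈96.6/0.025⌉ = 3864.
Burn-in layers: 6 × (29.9 + 3.51) → 200.46 s.
Regular layers = 3858 × (3.6 + 3.51), so 27430.38 s.
Total = 200.46 + 27430.38 = 27630.84 s = 7.68 hours.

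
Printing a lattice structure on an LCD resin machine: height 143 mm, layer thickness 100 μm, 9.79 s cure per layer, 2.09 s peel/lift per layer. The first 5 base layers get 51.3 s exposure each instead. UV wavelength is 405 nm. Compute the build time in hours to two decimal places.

4.78 hours

Layers = ⌈143/0.1⌉ = 1430.
Burn-in layers = 5 × (51.3 + 2.09), so 266.95 s.
Remaining layers = 1425 × (9.79 + 2.09), so 16929 s.
Sum: 266.95 + 16929 = 17195.95 s → 4.78 hours.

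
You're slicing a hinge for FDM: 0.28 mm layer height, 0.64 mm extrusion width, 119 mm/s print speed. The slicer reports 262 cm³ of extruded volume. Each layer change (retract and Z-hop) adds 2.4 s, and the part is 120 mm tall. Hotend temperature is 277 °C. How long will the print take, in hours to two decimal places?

3.70 hours

Extrusion cross-section = 0.28 × 0.64 = 0.1792 mm².
Total extruded path = 262000/0.1792 = 1462053.6 mm.
Time extruding = 1462053.6 / 119, so 12286.2 s.
Layer count = ceil(120 / 0.28) = 429.
Non-print overhead = 429 × 2.4, so 1029.6 s.
Total = 12286.2 + 1029.6 = 13315.8 s = 3.70 hours.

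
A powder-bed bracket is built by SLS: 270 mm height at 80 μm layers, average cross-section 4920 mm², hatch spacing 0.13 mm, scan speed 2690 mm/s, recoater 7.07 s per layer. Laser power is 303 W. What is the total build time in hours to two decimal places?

Number of layers: 270 / 0.08 → 3375 (rounded up).
Per-layer scan distance = 4920 / 0.13 = 37846.2 mm.
Laser time per layer = 37846.2 / 2690, so 14.0692 s.
Time per layer: 14.0692 + 7.07 → 21.1392 s.
Total: 3375 × 21.1392 s = 71344.8 s → 19.82 hours.

19.82 hours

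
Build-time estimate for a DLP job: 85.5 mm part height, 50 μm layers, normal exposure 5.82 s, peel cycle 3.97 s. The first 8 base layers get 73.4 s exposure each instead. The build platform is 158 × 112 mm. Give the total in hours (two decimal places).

Layers = ⌈85.5/0.05⌉ = 1710.
Bottom layers = 8 × (73.4 + 3.97), so 618.96 s.
Regular layers = 1702 × (5.82 + 3.97), so 16662.58 s.
Sum: 618.96 + 16662.58 = 17281.54 s → 4.80 hours.

4.80 hours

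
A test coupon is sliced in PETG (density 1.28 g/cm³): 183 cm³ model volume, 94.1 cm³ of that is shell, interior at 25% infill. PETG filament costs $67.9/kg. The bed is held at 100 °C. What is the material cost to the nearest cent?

$10.11

Infill region = 183 − 94.1 = 88.9 cm³.
Infill volume: 0.25 × 88.9 → 22.225 cm³.
Total printed volume: 94.1 + 22.225 → 116.325 cm³.
Mass: 116.325 × 1.28 → 148.896 g.
At $67.9/kg: 148.896/1000 × 67.9 = $10.11.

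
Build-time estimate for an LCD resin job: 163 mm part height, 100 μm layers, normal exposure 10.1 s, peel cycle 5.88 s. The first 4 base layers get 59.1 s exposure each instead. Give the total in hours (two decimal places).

Number of layers: 163 / 0.1 → 1630 (rounded up).
Base layers: 4 × (59.1 + 5.88) → 259.92 s.
Remaining layers = 1626 × (10.1 + 5.88) = 25983.48 s.
Total = 259.92 + 25983.48 = 26243.4 s = 7.29 hours.

7.29 hours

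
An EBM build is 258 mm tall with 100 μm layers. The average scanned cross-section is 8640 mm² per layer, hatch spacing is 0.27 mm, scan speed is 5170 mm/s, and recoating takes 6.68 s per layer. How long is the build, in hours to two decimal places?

Layers = ⌈258/0.1⌉ = 2580.
Per-layer scan distance: 8640 / 0.27 → 32000 mm.
Beam time per layer: 32000 / 5170 → 6.1896 s.
Layer cycle = 6.1896 + 6.68, so 12.8696 s.
Total: 2580 × 12.8696 s = 33203.568 s → 9.22 hours.

9.22 hours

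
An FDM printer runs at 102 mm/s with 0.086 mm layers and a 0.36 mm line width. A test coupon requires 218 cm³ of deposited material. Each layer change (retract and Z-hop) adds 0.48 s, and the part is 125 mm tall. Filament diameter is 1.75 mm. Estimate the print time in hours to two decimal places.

19.37 hours

Bead cross-section = 0.086 × 0.36 = 0.03096 mm².
Toolpath length = 218 cm³ / 0.03096 mm² = 218000 / 0.03096 = 7041343.7 mm.
Time extruding = 7041343.7 / 102 = 69032.8 s.
Number of layers: 125 / 0.086 → 1454 (rounded up).
Layer-change overhead = 1454 × 0.48, so 697.92 s.
Altogether 69032.8 + 697.92 = 69730.72 s, i.e. 19.37 hours.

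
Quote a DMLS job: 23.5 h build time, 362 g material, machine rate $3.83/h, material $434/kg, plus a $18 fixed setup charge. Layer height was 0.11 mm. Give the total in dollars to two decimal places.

Machine cost = 3.83 × 23.5 = $90.005.
Feedstock cost: 434 × 362/1000 → $157.108.
Adding setup: 90.005 + 157.108 + 18 → 265.113 ≈ $265.11.

$265.11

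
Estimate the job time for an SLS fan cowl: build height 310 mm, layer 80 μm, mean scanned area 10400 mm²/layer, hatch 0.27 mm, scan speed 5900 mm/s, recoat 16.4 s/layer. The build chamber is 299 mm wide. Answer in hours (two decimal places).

24.68 hours

Number of layers: 310 / 0.08 → 3875 (rounded up).
Scan path per layer = 10400 / 0.27 = 38518.5 mm.
Scan time per layer = 38518.5 / 5900 = 6.5286 s.
Time per layer: 6.5286 + 16.4 → 22.9286 s.
3875 layers × 22.9286 s/layer = 88848.325 s, i.e. 24.68 hours.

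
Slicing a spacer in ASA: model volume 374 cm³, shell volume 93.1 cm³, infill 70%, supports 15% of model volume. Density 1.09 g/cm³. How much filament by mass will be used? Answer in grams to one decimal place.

Infill region = 374 − 93.1 = 280.9 cm³.
Deposited infill: 0.70 × 280.9 → 196.63 cm³.
Support = 0.15 × 374 = 56.1 cm³.
Total extruded = 93.1 + 196.63 + 56.1, so 345.83 cm³.
Mass: 345.83 × 1.09 → 376.9547 g.

377.0 g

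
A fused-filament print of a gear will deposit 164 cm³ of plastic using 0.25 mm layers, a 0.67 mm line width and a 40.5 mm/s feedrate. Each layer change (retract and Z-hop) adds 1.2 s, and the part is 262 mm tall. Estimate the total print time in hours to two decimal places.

Line area = 0.25 × 0.67 = 0.1675 mm².
Path length: 164000 mm³ / 0.1675 mm² → 979104.5 mm.
Time extruding: 979104.5 / 40.5 → 24175.4 s.
Layer count = ceil(262 / 0.25) = 1048.
Non-print overhead = 1048 × 1.2 = 1257.6 s.
Altogether 24175.4 + 1257.6 = 25433 s, i.e. 7.06 hours.

7.06 hours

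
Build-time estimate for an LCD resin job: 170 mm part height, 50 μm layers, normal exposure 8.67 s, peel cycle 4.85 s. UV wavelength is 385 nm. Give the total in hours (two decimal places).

Layer count = ceil(170 / 0.05) = 3400.
Per-layer time = 8.67 + 4.85 = 13.52 s.
Build time: 3400 × 13.52 s = 45968 s, i.e. 12.77 hours.

12.77 hours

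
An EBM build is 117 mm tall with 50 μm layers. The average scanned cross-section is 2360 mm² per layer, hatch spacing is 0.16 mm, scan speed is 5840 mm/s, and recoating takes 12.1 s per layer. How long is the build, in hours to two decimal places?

9.51 hours

Number of layers: 117 / 0.05 → 2340 (rounded up).
Per-layer scan distance: 2360 / 0.16 → 14750 mm.
Scan time per layer = 14750 / 5840, so 2.5257 s.
Layer cycle = 2.5257 + 12.1, so 14.6257 s.
Build time = 2340 × 14.6257 = 34224.138 s = 9.51 hours.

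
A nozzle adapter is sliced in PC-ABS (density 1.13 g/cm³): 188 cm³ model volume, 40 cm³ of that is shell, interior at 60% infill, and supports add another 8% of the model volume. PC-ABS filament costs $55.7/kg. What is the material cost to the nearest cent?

$9.05

Volume inside the shell = 188 − 40 = 148 cm³.
Deposited infill: 0.60 × 148 → 88.8 cm³.
Support = 0.08 × 188 = 15.04 cm³.
Total printed volume = 40 + 88.8 + 15.04 = 143.84 cm³.
Mass = 143.84 × 1.13 = 162.5392 g.
At $55.7/kg: 162.5392/1000 × 55.7 = $9.05.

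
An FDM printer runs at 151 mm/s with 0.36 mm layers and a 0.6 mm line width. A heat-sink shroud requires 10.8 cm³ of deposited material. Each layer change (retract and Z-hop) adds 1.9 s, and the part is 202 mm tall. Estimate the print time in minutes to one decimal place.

23.3 minutes

Extrusion cross-section = 0.36 × 0.6 = 0.216 mm².
Total extruded path = 10800/0.216 = 50000 mm.
Extrusion time = 50000 / 151, so 331.1 s.
Layers = ⌈202/0.36⌉ = 562.
Non-print overhead = 562 × 1.9, so 1067.8 s.
Total = 331.1 + 1067.8 = 1398.9 s = 23.3 minutes.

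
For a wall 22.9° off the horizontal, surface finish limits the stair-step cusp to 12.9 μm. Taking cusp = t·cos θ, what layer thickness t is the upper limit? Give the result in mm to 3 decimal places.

0.014 mm

t = h_c / cos θ = 0.0129 / 0.9212 = 0.014 mm.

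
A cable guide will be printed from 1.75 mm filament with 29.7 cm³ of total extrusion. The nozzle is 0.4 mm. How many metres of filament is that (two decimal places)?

A = π r² = π × 0.875² = 2.4053 mm².
Length = 29.7 cm³ / 2.4053 mm² = 29700 / 2.4053 = 12347.73 mm = 12.35 m.

12.35 m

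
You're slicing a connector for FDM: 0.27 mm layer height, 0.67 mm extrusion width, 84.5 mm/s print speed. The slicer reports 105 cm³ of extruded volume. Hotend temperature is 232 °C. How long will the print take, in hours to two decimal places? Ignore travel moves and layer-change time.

Bead cross-section = 0.27 × 0.67, so 0.1809 mm².
Toolpath length = 105 cm³ / 0.1809 mm² = 105000 / 0.1809 = 580431.2 mm.
Time extruding: 580431.2 / 84.5 → 6869 s.
That's 6869 s → 1.91 hours.

1.91 hours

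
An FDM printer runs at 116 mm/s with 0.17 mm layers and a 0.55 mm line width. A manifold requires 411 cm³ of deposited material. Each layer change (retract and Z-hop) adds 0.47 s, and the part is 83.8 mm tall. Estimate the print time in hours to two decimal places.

Bead cross-section = 0.17 × 0.55 = 0.0935 mm².
Total extruded path = 411000/0.0935 = 4395721.9 mm.
Print-move time = 4395721.9 / 116 = 37894.2 s.
Number of layers: 83.8 / 0.17 → 493 (rounded up).
Z-hop total = 493 × 0.47, so 231.71 s.
Total = 37894.2 + 231.71 = 38125.91 s = 10.59 hours.

10.59 hours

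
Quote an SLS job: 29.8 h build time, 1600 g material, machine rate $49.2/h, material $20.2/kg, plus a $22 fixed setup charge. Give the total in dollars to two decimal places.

$1520.48

Machine-time cost = 49.2 × 29.8, so $1466.16.
Material charge = 20.2 × 1600/1000 = $32.32.
Total = 1466.16 + 32.32 + 22 = $1520.48.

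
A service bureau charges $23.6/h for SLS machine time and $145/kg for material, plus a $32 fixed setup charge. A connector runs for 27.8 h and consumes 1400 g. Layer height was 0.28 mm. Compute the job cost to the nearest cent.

$891.08

Time charge: 23.6 × 27.8 → $656.08.
Material cost = 145 × 1400/1000, so $203.00.
Adding setup: 656.08 + 203.00 + 32 → $891.08.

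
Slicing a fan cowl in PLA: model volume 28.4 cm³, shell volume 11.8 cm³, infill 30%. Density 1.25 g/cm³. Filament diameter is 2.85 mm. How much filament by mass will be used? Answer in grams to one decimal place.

21.0 g

Interior volume: 28.4 − 11.8 → 16.6 cm³.
Infill volume = 0.30 × 16.6 = 4.98 cm³.
Deposited volume = 11.8 + 4.98 = 16.78 cm³.
Mass = 16.78 × 1.25, so 20.975 g.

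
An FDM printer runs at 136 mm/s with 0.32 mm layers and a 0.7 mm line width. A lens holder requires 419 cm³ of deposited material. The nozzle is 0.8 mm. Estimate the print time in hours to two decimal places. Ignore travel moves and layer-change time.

3.82 hours

Extrusion cross-section = 0.32 × 0.7, so 0.224 mm².
Path length: 419000 mm³ / 0.224 mm² → 1870535.7 mm.
Time extruding = 1870535.7 / 136 = 13753.9 s.
Converting: 13753.9 s = 3.82 hours.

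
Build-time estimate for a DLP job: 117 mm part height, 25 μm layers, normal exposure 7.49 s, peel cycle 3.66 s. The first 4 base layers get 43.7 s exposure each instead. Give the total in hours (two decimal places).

14.54 hours

Layers = ⌈117/0.025⌉ = 4680.
Burn-in layers: 4 × (43.7 + 3.66) → 189.44 s.
Normal layers: 4676 × (7.49 + 3.66) → 52137.4 s.
Sum: 189.44 + 52137.4 = 52326.84 s → 14.54 hours.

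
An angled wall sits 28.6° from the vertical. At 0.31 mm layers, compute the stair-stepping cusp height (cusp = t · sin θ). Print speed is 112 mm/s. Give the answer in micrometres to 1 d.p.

h_c = t·sin θ = 0.31 × 0.4787 = 0.148397 mm (148.4 μm).

148.4 μm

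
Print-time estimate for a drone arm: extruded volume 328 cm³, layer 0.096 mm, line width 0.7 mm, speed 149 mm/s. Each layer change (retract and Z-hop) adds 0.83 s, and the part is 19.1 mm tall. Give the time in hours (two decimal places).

9.15 hours

Extrusion cross-section = 0.096 × 0.7 = 0.0672 mm².
Path length: 328000 mm³ / 0.0672 mm² → 4880952.4 mm.
Print-move time = 4880952.4 / 149, so 32758.1 s.
Layer count = ceil(19.1 / 0.096) = 199.
Layer-change overhead = 199 × 0.83, so 165.17 s.
Altogether 32758.1 + 165.17 = 32923.27 s, i.e. 9.15 hours.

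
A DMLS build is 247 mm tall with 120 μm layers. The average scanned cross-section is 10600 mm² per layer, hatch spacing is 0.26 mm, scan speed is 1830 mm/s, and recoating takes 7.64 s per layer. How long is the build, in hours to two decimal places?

17.11 hours

Number of layers: 247 / 0.12 → 2059 (rounded up).
Hatch length per layer: 10600 / 0.26 → 40769.2 mm.
Per-layer scan time = 40769.2 / 1830 = 22.2783 s.
Layer cycle = 22.2783 + 7.64 = 29.9183 s.
2059 layers × 29.9183 s/layer = 61601.7797 s, i.e. 17.11 hours.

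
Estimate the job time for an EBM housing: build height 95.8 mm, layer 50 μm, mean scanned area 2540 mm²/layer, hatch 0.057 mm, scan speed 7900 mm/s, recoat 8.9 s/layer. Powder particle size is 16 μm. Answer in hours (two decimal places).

7.74 hours

Layers = ⌈95.8/0.05⌉ = 1916.
Per-layer scan distance = 2540 / 0.057, so 44561.4 mm.
Beam time per layer: 44561.4 / 7900 → 5.6407 s.
Layer cycle: 5.6407 + 8.9 → 14.5407 s.
Total: 1916 × 14.5407 s = 27859.9812 s → 7.74 hours.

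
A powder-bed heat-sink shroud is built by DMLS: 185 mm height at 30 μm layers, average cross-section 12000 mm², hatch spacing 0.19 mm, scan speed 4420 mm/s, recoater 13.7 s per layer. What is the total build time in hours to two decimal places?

Layers = ⌈185/0.03⌉ = 6167.
Scan path per layer: 12000 / 0.19 → 63157.9 mm.
Laser time per layer = 63157.9 / 4420 = 14.2891 s.
Per-layer time = 14.2891 + 13.7, so 27.9891 s.
Build time = 6167 × 27.9891 = 172608.7797 s = 47.95 hours.

47.95 hours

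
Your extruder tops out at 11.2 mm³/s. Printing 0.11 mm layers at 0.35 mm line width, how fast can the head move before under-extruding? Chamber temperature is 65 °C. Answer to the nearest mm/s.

A: 0.11 × 0.35 → 0.0385 mm².
v_max = Q/A = 11.2/0.0385 = 290.91 mm/s → 291 mm/s.

291 mm/s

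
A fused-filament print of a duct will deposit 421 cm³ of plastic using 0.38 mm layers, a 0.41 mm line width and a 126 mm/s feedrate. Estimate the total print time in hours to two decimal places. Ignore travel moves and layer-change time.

Bead cross-section = 0.38 × 0.41, so 0.1558 mm².
Toolpath length = 421 cm³ / 0.1558 mm² = 421000 / 0.1558 = 2702182.3 mm.
Extrusion time = 2702182.3 / 126 = 21445.9 s.
21445.9 s = 5.96 hours.

5.96 hours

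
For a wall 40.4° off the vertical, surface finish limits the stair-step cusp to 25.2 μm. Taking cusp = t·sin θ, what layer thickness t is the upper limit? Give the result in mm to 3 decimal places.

0.039 mm

Layer height = cusp / sin(40.4°) = 0.0252 / 0.6481 = 0.039 mm.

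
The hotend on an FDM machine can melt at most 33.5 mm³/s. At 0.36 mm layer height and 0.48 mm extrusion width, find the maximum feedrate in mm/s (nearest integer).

Extrusion cross-section = 0.36 × 0.48, so 0.1728 mm².
Max speed = 33.5 / 0.1728 = 193.87 ≈ 194 mm/s.

194 mm/s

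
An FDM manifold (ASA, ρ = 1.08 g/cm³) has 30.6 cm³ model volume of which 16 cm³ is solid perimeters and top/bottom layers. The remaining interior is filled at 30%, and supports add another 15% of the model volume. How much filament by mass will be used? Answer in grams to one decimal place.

Volume inside the shell = 30.6 − 16, so 14.6 cm³.
Infill volume = 0.30 × 14.6 = 4.38 cm³.
Support = 0.15 × 30.6, so 4.59 cm³.
Deposited volume = 16 + 4.38 + 4.59 = 24.97 cm³.
Mass: 24.97 × 1.08 → 26.9676 g.

27.0 g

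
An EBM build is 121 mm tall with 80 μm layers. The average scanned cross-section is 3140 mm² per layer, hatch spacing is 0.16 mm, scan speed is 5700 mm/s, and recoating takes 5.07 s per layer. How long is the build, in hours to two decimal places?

3.58 hours

Layer count = ceil(121 / 0.08) = 1513.
Scan path per layer = 3140 / 0.16 = 19625 mm.
Beam time per layer = 19625 / 5700 = 3.443 s.
Layer cycle = 3.443 + 5.07, so 8.513 s.
1513 layers × 8.513 s/layer = 12880.169 s, i.e. 3.58 hours.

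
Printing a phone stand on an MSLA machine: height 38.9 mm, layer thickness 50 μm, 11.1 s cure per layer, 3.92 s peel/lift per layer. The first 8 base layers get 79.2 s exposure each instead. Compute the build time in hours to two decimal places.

3.40 hours

Number of layers: 38.9 / 0.05 → 778 (rounded up).
Bottom layers = 8 × (79.2 + 3.92) = 664.96 s.
Remaining layers: 770 × (11.1 + 3.92) → 11565.4 s.
Sum: 664.96 + 11565.4 = 12230.36 s → 3.40 hours.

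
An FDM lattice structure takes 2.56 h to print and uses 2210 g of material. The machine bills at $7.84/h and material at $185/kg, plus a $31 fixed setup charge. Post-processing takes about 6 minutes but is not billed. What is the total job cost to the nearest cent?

$459.92

Machine-time cost = 7.84 × 2.56, so $20.0704.
Material cost = 185 × 2210/1000, so $408.85.
Adding setup: 20.0704 + 408.85 + 31 → 459.9204 ≈ $459.92.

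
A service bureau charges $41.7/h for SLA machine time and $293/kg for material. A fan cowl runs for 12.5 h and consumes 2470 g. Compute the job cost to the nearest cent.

$1244.96

Time charge = 41.7 × 12.5 = $521.25.
Material charge: 293 × 2470/1000 → $723.71.
Job cost: 521.25 + 723.71 = $1244.96.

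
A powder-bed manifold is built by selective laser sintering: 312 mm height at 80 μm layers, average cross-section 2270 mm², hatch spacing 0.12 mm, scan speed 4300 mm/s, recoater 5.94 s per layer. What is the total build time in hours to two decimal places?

Layer count = ceil(312 / 0.08) = 3900.
Hatch length per layer: 2270 / 0.12 → 18916.7 mm.
Per-layer scan time = 18916.7 / 4300, so 4.3992 s.
Time per layer: 4.3992 + 5.94 → 10.3392 s.
3900 layers × 10.3392 s/layer = 40322.88 s, i.e. 11.20 hours.

11.20 hours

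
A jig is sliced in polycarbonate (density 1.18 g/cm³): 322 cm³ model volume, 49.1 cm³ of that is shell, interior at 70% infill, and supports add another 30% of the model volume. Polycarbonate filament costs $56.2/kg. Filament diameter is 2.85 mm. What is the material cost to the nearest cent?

$22.33

Volume inside the shell = 322 − 49.1 = 272.9 cm³.
Infill deposited: 0.70 × 272.9 → 191.03 cm³.
Support = 0.30 × 322 = 96.6 cm³.
Total extruded: 49.1 + 191.03 + 96.6 → 336.73 cm³.
Mass = 336.73 × 1.18, so 397.3414 g.
Cost = 397.3414 g / 1000 × $56.2/kg = $22.33.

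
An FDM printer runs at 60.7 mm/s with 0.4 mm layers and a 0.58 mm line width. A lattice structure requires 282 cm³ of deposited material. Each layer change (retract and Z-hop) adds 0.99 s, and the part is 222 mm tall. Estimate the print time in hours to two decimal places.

Extrusion cross-section = 0.4 × 0.58, so 0.232 mm².
Path length: 282000 mm³ / 0.232 mm² → 1215517.2 mm.
Time extruding = 1215517.2 / 60.7, so 20025 s.
Layer count = ceil(222 / 0.4) = 555.
Non-print overhead = 555 × 0.99 = 549.45 s.
Altogether 20025 + 549.45 = 20574.45 s, i.e. 5.72 hours.

5.72 hours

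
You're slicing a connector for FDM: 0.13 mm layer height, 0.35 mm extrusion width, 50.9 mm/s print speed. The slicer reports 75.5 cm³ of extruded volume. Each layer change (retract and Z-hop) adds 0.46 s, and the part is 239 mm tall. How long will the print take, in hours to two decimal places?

9.29 hours

Bead cross-section: 0.13 × 0.35 → 0.0455 mm².
Path length: 75500 mm³ / 0.0455 mm² → 1659340.7 mm.
Time extruding = 1659340.7 / 50.9, so 32600 s.
Layer count = ceil(239 / 0.13) = 1839.
Non-print overhead = 1839 × 0.46, so 845.94 s.
Total = 32600 + 845.94 = 33445.94 s = 9.29 hours.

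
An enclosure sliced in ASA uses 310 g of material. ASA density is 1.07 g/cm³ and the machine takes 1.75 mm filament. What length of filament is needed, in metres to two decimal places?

120.45 m

Volume = 310 g / 1.07 g·cm⁻³ = 289.7196 cm³ = 289719.6 mm³.
Filament cross-section = π × (1.75/2)² = 2.4053 mm².
Length = 289719.6 / 2.4053 = 120450.51 mm = 120.45 m.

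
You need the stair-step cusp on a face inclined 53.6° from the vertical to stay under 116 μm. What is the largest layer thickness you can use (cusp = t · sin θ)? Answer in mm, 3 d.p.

Layer height = cusp / sin(53.6°) = 0.116 / 0.8049 = 0.144 mm.

0.144 mm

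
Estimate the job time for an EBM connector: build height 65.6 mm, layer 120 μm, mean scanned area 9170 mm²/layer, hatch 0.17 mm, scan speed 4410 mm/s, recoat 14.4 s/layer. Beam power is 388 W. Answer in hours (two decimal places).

4.05 hours

Layers = ⌈65.6/0.12⌉ = 547.
Scan path per layer = 9170 / 0.17, so 53941.2 mm.
Beam time per layer = 53941.2 / 4410, so 12.2316 s.
Time per layer = 12.2316 + 14.4 = 26.6316 s.
Build time = 547 × 26.6316 = 14567.4852 s = 4.05 hours.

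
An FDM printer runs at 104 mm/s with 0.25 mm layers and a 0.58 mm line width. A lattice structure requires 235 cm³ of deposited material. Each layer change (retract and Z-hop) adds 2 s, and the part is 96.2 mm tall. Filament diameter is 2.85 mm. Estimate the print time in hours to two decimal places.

4.54 hours

Extrusion cross-section = 0.25 × 0.58 = 0.145 mm².
Total extruded path = 235000/0.145 = 1620689.7 mm.
Extrusion time = 1620689.7 / 104 = 15583.6 s.
Number of layers: 96.2 / 0.25 → 385 (rounded up).
Z-hop total = 385 × 2, so 770 s.
Total = 15583.6 + 770 = 16353.6 s = 4.54 hours.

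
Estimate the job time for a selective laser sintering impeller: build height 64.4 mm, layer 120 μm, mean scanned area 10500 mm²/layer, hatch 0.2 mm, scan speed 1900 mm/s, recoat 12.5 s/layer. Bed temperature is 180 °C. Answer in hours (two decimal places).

5.99 hours

Number of layers: 64.4 / 0.12 → 537 (rounded up).
Scan path per layer = 10500 / 0.2, so 52500 mm.
Laser time per layer = 52500 / 1900, so 27.6316 s.
Layer cycle = 27.6316 + 12.5 = 40.1316 s.
537 layers × 40.1316 s/layer = 21550.6692 s, i.e. 5.99 hours.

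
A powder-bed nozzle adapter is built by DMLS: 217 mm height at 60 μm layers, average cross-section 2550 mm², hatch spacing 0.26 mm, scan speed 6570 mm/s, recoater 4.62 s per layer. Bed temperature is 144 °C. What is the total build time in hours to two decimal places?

6.14 hours

Number of layers: 217 / 0.06 → 3617 (rounded up).
Scan path per layer = 2550 / 0.26, so 9807.7 mm.
Scan time per layer: 9807.7 / 6570 → 1.4928 s.
Per-layer time: 1.4928 + 4.62 → 6.1128 s.
Total: 3617 × 6.1128 s = 22109.9976 s → 6.14 hours.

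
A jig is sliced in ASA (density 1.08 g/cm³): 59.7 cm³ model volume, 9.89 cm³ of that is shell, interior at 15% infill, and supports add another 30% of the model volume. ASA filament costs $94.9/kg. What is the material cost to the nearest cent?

$3.62

Volume inside the shell = 59.7 − 9.89 = 49.81 cm³.
Deposited infill = 0.15 × 49.81 = 7.4715 cm³.
Support = 0.30 × 59.7 = 17.91 cm³.
Total printed volume = 9.89 + 7.4715 + 17.91 = 35.2715 cm³.
Mass = 35.2715 × 1.08 = 38.09322 g.
Cost = 38.09322 g / 1000 × $94.9/kg = $3.62.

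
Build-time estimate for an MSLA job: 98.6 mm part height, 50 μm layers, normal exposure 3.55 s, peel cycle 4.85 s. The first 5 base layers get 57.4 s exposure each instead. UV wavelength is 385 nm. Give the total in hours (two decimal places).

4.68 hours

Number of layers: 98.6 / 0.05 → 1972 (rounded up).
Base layers = 5 × (57.4 + 4.85), so 311.25 s.
Regular layers = 1967 × (3.55 + 4.85), so 16522.8 s.
Total = 311.25 + 16522.8 = 16834.05 s = 4.68 hours.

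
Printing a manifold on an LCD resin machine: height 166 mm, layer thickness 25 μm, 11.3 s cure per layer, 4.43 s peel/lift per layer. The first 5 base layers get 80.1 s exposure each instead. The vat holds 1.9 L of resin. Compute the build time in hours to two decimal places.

29.11 hours

Layer count = ceil(166 / 0.025) = 6640.
Bottom layers = 5 × (80.1 + 4.43), so 422.65 s.
Remaining layers: 6635 × (11.3 + 4.43) → 104368.55 s.
Sum: 422.65 + 104368.55 = 104791.2 s → 29.11 hours.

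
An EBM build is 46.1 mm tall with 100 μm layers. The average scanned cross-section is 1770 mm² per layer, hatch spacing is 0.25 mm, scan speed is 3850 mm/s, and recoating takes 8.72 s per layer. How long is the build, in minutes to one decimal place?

81.1 minutes

Number of layers: 46.1 / 0.1 → 461 (rounded up).
Hatch length per layer = 1770 / 0.25, so 7080 mm.
Per-layer scan time = 7080 / 3850, so 1.839 s.
Per-layer time: 1.839 + 8.72 → 10.559 s.
Build time = 461 × 10.559 = 4867.699 s = 81.1 minutes.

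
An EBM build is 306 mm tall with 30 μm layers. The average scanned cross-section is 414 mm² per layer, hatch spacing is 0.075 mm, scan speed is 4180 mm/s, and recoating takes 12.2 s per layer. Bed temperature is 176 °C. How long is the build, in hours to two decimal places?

Number of layers: 306 / 0.03 → 10200 (rounded up).
Per-layer scan distance: 414 / 0.075 → 5520 mm.
Beam time per layer: 5520 / 4180 → 1.3206 s.
Layer cycle = 1.3206 + 12.2, so 13.5206 s.
Total: 10200 × 13.5206 s = 137910.12 s → 38.31 hours.

38.31 hours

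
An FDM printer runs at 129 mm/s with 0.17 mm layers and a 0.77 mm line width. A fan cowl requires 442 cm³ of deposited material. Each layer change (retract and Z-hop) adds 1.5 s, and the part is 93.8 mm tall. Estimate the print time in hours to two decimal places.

Extrusion cross-section = 0.17 × 0.77 = 0.1309 mm².
Toolpath length = 442 cm³ / 0.1309 mm² = 442000 / 0.1309 = 3376623.4 mm.
Extrusion time: 3376623.4 / 129 → 26175.4 s.
Layers = ⌈93.8/0.17⌉ = 552.
Z-hop total = 552 × 1.5 = 828 s.
Altogether 26175.4 + 828 = 27003.4 s, i.e. 7.50 hours.

7.50 hours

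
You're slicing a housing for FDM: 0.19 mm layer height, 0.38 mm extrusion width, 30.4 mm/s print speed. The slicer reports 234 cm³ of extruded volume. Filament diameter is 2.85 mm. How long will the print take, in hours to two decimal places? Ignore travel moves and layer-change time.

Bead cross-section = 0.19 × 0.38, so 0.0722 mm².
Total extruded path = 234000/0.0722 = 3240997.2 mm.
Time extruding = 3240997.2 / 30.4 = 106611.8 s.
Converting: 106611.8 s = 29.61 hours.

29.61 hours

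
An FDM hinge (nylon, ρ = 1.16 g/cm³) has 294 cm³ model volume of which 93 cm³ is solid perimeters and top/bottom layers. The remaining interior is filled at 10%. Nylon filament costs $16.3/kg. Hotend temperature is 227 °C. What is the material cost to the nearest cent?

Infill region = 294 − 93 = 201 cm³.
Deposited infill = 0.10 × 201 = 20.1 cm³.
Total extruded = 93 + 20.1 = 113.1 cm³.
Mass = 113.1 × 1.16, so 131.196 g.
Cost = 131.196 g / 1000 × $16.3/kg = $2.14.

$2.14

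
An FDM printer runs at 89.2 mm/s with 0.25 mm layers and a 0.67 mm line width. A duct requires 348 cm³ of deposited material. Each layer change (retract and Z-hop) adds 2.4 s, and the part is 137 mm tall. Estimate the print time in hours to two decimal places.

Line area = 0.25 × 0.67, so 0.1675 mm².
Toolpath length = 348 cm³ / 0.1675 mm² = 348000 / 0.1675 = 2077611.9 mm.
Time extruding = 2077611.9 / 89.2, so 23291.6 s.
Layer count = ceil(137 / 0.25) = 548.
Z-hop total: 548 × 2.4 → 1315.2 s.
Altogether 23291.6 + 1315.2 = 24606.8 s, i.e. 6.84 hours.

6.84 hours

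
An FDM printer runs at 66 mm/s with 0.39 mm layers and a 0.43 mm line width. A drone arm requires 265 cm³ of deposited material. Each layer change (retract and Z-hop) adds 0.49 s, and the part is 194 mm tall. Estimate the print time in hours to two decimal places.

6.72 hours

Extrusion cross-section = 0.39 × 0.43, so 0.1677 mm².
Toolpath length = 265 cm³ / 0.1677 mm² = 265000 / 0.1677 = 1580202.7 mm.
Extrusion time = 1580202.7 / 66 = 23942.5 s.
Layers = ⌈194/0.39⌉ = 498.
Non-print overhead = 498 × 0.49, so 244.02 s.
Altogether 23942.5 + 244.02 = 24186.52 s, i.e. 6.72 hours.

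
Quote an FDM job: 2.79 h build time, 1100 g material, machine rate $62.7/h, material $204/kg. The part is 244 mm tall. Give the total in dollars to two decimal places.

Machine cost = 62.7 × 2.79 = $174.933.
Feedstock cost = 204 × 1100/1000 = $224.40.
Job cost: 174.933 + 224.40 = 399.333 ≈ $399.33.

$399.33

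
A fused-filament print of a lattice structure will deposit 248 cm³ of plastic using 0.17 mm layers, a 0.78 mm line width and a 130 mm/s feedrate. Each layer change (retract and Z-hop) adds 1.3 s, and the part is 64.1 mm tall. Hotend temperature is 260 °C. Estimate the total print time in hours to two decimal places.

Line area = 0.17 × 0.78, so 0.1326 mm².
Path length: 248000 mm³ / 0.1326 mm² → 1870286.6 mm.
Extrusion time = 1870286.6 / 130 = 14386.8 s.
Layers = ⌈64.1/0.17⌉ = 378.
Layer-change overhead = 378 × 1.3, so 491.4 s.
Altogether 14386.8 + 491.4 = 14878.2 s, i.e. 4.13 hours.

4.13 hours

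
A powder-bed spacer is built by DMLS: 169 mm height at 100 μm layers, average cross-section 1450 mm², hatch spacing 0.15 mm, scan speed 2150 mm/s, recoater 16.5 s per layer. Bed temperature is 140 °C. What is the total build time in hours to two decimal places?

Layer count = ceil(169 / 0.1) = 1690.
Hatch length per layer = 1450 / 0.15 = 9666.7 mm.
Laser time per layer: 9666.7 / 2150 → 4.4961 s.
Per-layer time = 4.4961 + 16.5 = 20.9961 s.
Total: 1690 × 20.9961 s = 35483.409 s → 9.86 hours.

9.86 hours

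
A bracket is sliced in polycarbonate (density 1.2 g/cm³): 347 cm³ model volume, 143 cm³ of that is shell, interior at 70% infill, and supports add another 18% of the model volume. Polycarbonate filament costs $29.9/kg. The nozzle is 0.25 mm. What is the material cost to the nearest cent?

$12.50

Interior volume: 347 − 143 → 204 cm³.
Deposited infill = 0.70 × 204, so 142.8 cm³.
Support: 0.18 × 347 → 62.46 cm³.
Deposited volume = 143 + 142.8 + 62.46 = 348.26 cm³.
Mass = 348.26 × 1.2 = 417.912 g.
At $29.9/kg: 417.912/1000 × 29.9 = $12.50.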